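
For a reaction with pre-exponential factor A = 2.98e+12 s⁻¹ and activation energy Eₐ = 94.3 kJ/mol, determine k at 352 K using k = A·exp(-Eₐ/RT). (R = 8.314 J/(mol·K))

3.02e-02 s⁻¹

Step 1: Use the Arrhenius equation: k = A × exp(-Eₐ/RT)
Step 2: Convert Eₐ to J/mol: 94.3 kJ/mol = 94300 J/mol
Step 3: Calculate the exponent: -Eₐ/(RT) = -94300/(8.314 × 352) = -32.22248
Step 4: k = 2.98e+12 × exp(-32.22248)
Step 5: k = 2.98e+12 × 1.01381e-14 = 3.0212e-02 s⁻¹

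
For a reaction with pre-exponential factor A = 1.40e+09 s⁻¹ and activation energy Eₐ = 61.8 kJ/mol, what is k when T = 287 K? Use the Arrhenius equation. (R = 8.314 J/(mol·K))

7.91e-03 s⁻¹

Step 1: Use the Arrhenius equation: k = A × exp(-Eₐ/RT)
Step 2: Convert Eₐ to J/mol: 61.8 kJ/mol = 61800 J/mol
Step 3: Calculate the exponent: -Eₐ/(RT) = -61800/(8.314 × 287) = -25.89981
Step 4: k = 1.40e+09 × exp(-25.89981)
Step 5: k = 1.40e+09 × 5.64749e-12 = 7.9065e-03 s⁻¹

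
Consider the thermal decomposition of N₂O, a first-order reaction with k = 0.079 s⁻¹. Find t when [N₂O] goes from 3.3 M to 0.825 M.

17.55 s

Step 1: For first-order: t = ln([N₂O]₀/[N₂O])/k
Step 2: t = ln(3.3/0.825)/0.079
Step 3: t = ln(4)/0.079
Step 4: t = 1.386/0.079 = 17.55 s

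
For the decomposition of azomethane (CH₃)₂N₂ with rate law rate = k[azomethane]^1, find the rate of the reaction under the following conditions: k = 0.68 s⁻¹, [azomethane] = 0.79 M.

0.5372 M/s

Step 1: Identify the rate law: rate = k[azomethane]^1
Step 2: Substitute values: rate = 0.68 × (0.79)^1
Step 3: Calculate: rate = 0.68 × 0.79 = 0.5372 M/s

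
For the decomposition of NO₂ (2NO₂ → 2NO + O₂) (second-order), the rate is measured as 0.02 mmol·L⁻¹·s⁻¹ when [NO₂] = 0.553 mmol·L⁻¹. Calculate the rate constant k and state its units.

0.0654 (mmol·L⁻¹)⁻¹·s⁻¹

Step 1: rate = k[NO₂]^2, so k = rate / [NO₂]^2.
Step 2: k = 0.02 / (0.553)^2 = 0.02 / 0.3058.
Step 3: k = 0.0654 (mmol·L⁻¹)⁻¹·s⁻¹.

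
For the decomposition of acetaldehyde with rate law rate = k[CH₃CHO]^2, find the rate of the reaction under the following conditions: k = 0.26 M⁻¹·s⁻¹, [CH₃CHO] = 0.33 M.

0.02831 M/s

Step 1: Identify the rate law: rate = k[CH₃CHO]^2
Step 2: Substitute values: rate = 0.26 × (0.33)^2
Step 3: Calculate: rate = 0.26 × 0.1089 = 0.028314 M/s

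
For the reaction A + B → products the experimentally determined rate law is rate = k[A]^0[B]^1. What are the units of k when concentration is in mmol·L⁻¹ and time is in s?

s⁻¹

Step 1: Overall order = 0 + 1 = 1.
Step 2: rate has units mmol·L⁻¹·s⁻¹; [A]^0[B]^1 has units (mmol·L⁻¹)^1.
Step 3: k = rate/([A]^0[B]^1), so units of k = (mmol·L⁻¹)^(1-1)·s⁻¹ = s⁻¹.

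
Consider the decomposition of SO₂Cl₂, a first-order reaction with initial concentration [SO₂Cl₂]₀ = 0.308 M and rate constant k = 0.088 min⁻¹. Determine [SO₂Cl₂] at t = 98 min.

5.536e-05 M

Step 1: For a first-order reaction: [SO₂Cl₂] = [SO₂Cl₂]₀ × e^(-kt)
Step 2: [SO₂Cl₂] = 0.308 × e^(-0.088 × 98)
Step 3: [SO₂Cl₂] = 0.308 × e^(-8.624)
Step 4: [SO₂Cl₂] = 0.308 × 0.00017974 = 5.536e-05 M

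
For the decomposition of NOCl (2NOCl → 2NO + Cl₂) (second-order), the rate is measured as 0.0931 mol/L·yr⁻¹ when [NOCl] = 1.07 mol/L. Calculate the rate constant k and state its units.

0.08132 (mol/L)⁻¹·yr⁻¹

Step 1: rate = k[NOCl]^2, so k = rate / [NOCl]^2.
Step 2: k = 0.0931 / (1.07)^2 = 0.0931 / 1.145.
Step 3: k = 0.08132 (mol/L)⁻¹·yr⁻¹.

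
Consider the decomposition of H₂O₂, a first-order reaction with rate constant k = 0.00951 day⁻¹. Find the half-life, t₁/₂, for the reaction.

72.89 day

Step 1: For a first-order reaction, t₁/₂ = ln(2)/k
Step 2: t₁/₂ = ln(2)/0.00951
Step 3: t₁/₂ = 0.6931/0.00951 = 72.89 day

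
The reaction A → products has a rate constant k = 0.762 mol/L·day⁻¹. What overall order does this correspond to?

zeroth order (0)

Step 1: The units of k for an nth-order reaction are (concentration)^(1-n)·(time)⁻¹.
Step 2: Here k has units mol/L·day⁻¹, so the concentration exponent is 1.
Step 3: 1 - n = 1 ⇒ n = 0. The reaction is zeroth order.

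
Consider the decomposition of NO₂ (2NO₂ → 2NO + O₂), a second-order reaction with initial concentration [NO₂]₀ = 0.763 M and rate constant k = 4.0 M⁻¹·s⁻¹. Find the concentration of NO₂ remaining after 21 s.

0.01172 M

Step 1: For a second-order reaction: 1/[NO₂] = 1/[NO₂]₀ + kt
Step 2: 1/[NO₂] = 1/0.763 + 4.0 × 21
Step 3: 1/[NO₂] = 1.311 + 84 = 85.31
Step 4: [NO₂] = 1/85.31 = 0.01172 M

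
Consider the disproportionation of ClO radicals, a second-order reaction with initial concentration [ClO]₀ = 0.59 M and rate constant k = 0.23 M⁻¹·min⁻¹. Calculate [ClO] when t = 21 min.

0.1533 M

Step 1: For a second-order reaction: 1/[ClO] = 1/[ClO]₀ + kt
Step 2: 1/[ClO] = 1/0.59 + 0.23 × 21
Step 3: 1/[ClO] = 1.695 + 4.83 = 6.525
Step 4: [ClO] = 1/6.525 = 0.1533 M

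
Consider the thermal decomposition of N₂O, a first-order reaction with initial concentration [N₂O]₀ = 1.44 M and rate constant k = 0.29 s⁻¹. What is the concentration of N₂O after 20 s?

0.00436 M

Step 1: For a first-order reaction: [N₂O] = [N₂O]₀ × e^(-kt)
Step 2: [N₂O] = 1.44 × e^(-0.29 × 20)
Step 3: [N₂O] = 1.44 × e^(-5.8)
Step 4: [N₂O] = 1.44 × 0.00302755 = 0.00436 M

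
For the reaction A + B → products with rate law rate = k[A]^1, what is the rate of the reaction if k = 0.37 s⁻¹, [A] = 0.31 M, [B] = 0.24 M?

0.1147 M/s

Step 1: The rate law is rate = k[A]^1
Step 2: Note that the rate does not depend on [B] (zero order in B).
Step 3: rate = 0.37 × (0.31)^1 = 0.1147 M/s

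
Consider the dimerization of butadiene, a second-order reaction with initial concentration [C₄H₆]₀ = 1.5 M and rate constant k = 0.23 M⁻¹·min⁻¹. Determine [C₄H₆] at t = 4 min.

0.6303 M

Step 1: For a second-order reaction: 1/[C₄H₆] = 1/[C₄H₆]₀ + kt
Step 2: 1/[C₄H₆] = 1/1.5 + 0.23 × 4
Step 3: 1/[C₄H₆] = 0.6667 + 0.92 = 1.587
Step 4: [C₄H₆] = 1/1.587 = 0.6303 M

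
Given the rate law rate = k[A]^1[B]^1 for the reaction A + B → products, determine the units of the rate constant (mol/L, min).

(mol/L)⁻¹·min⁻¹

Step 1: Overall order = 1 + 1 = 2.
Step 2: rate has units mol/L·min⁻¹; [A]^1[B]^1 has units (mol/L)^2.
Step 3: k = rate/([A]^1[B]^1), so units of k = (mol/L)^(1-2)·min⁻¹ = (mol/L)⁻¹·min⁻¹.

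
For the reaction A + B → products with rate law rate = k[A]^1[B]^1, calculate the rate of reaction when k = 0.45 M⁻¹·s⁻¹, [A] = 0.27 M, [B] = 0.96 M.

0.1166 M/s

Step 1: The rate law is rate = k[A]^1[B]^1
Step 2: Substitute: rate = 0.45 × (0.27)^1 × (0.96)^1
Step 3: rate = 0.45 × 0.27 × 0.96 = 0.11664 M/s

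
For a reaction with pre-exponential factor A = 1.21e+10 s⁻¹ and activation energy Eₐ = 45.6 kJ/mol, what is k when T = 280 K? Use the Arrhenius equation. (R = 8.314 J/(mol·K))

3.76e+01 s⁻¹

Step 1: Use the Arrhenius equation: k = A × exp(-Eₐ/RT)
Step 2: Convert Eₐ to J/mol: 45.6 kJ/mol = 45600 J/mol
Step 3: Calculate the exponent: -Eₐ/(RT) = -45600/(8.314 × 280) = -19.58830
Step 4: k = 1.21e+10 × exp(-19.58830)
Step 5: k = 1.21e+10 × 3.11107e-09 = 3.7644e+01 s⁻¹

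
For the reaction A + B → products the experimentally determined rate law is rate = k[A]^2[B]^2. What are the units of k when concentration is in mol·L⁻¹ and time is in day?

(mol·L⁻¹)⁻³·day⁻¹

Step 1: Overall order = 2 + 2 = 4.
Step 2: rate has units mol·L⁻¹·day⁻¹; [A]^2[B]^2 has units (mol·L⁻¹)^4.
Step 3: k = rate/([A]^2[B]^2), so units of k = (mol·L⁻¹)^(1-4)·day⁻¹ = (mol·L⁻¹)⁻³·day⁻¹.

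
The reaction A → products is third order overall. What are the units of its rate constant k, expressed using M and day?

M⁻²·day⁻¹

Step 1: For overall order n, rate = k × (concentration)^n.
Step 2: Rate has units M·day⁻¹; concentration term has units M^3.
Step 3: k = rate / (concentration)^n, so units of k = M^(1-3)·day⁻¹ = M⁻²·day⁻¹.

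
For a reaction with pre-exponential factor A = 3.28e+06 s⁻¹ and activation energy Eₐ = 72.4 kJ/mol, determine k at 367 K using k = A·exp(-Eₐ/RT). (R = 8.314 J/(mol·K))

1.63e-04 s⁻¹

Step 1: Use the Arrhenius equation: k = A × exp(-Eₐ/RT)
Step 2: Convert Eₐ to J/mol: 72.4 kJ/mol = 72400 J/mol
Step 3: Calculate the exponent: -Eₐ/(RT) = -72400/(8.314 × 367) = -23.72807
Step 4: k = 3.28e+06 × exp(-23.72807)
Step 5: k = 3.28e+06 × 4.95485e-11 = 1.6252e-04 s⁻¹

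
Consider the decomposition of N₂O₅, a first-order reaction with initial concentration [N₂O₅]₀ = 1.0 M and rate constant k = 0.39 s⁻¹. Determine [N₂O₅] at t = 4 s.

0.2101 M

Step 1: For a first-order reaction: [N₂O₅] = [N₂O₅]₀ × e^(-kt)
Step 2: [N₂O₅] = 1.0 × e^(-0.39 × 4)
Step 3: [N₂O₅] = 1.0 × e^(-1.56)
Step 4: [N₂O₅] = 1.0 × 0.210136 = 0.2101 M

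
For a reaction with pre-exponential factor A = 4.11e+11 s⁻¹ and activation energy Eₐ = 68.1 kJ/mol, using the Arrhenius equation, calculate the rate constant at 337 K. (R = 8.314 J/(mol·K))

1.14e+01 s⁻¹

Step 1: Use the Arrhenius equation: k = A × exp(-Eₐ/RT)
Step 2: Convert Eₐ to J/mol: 68.1 kJ/mol = 68100 J/mol
Step 3: Calculate the exponent: -Eₐ/(RT) = -68100/(8.314 × 337) = -24.30565
Step 4: k = 4.11e+11 × exp(-24.30565)
Step 5: k = 4.11e+11 × 2.78093e-11 = 1.1430e+01 s⁻¹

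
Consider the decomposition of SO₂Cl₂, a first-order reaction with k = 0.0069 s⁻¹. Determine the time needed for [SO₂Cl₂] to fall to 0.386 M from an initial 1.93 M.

233.3 s

Step 1: For first-order: t = ln([SO₂Cl₂]₀/[SO₂Cl₂])/k
Step 2: t = ln(1.93/0.386)/0.0069
Step 3: t = ln(5)/0.0069
Step 4: t = 1.609/0.0069 = 233.3 s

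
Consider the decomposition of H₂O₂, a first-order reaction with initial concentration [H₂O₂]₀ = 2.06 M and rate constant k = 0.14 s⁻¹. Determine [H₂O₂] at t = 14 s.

0.2902 M

Step 1: For a first-order reaction: [H₂O₂] = [H₂O₂]₀ × e^(-kt)
Step 2: [H₂O₂] = 2.06 × e^(-0.14 × 14)
Step 3: [H₂O₂] = 2.06 × e^(-1.96)
Step 4: [H₂O₂] = 2.06 × 0.140858 = 0.2902 M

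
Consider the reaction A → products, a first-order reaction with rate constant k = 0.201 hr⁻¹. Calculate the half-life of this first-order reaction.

3.448 hr

Step 1: For a first-order reaction, t₁/₂ = ln(2)/k
Step 2: t₁/₂ = ln(2)/0.201
Step 3: t₁/₂ = 0.6931/0.201 = 3.448 hr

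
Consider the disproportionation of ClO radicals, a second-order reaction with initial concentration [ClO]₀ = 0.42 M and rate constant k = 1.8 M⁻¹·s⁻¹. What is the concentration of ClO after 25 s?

0.02111 M

Step 1: For a second-order reaction: 1/[ClO] = 1/[ClO]₀ + kt
Step 2: 1/[ClO] = 1/0.42 + 1.8 × 25
Step 3: 1/[ClO] = 2.381 + 45 = 47.38
Step 4: [ClO] = 1/47.38 = 0.02111 M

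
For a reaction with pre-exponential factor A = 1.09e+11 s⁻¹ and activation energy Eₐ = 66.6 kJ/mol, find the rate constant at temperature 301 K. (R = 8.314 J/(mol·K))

3.02e-01 s⁻¹

Step 1: Use the Arrhenius equation: k = A × exp(-Eₐ/RT)
Step 2: Convert Eₐ to J/mol: 66.6 kJ/mol = 66600 J/mol
Step 3: Calculate the exponent: -Eₐ/(RT) = -66600/(8.314 × 301) = -26.61324
Step 4: k = 1.09e+11 × exp(-26.61324)
Step 5: k = 1.09e+11 × 2.76705e-12 = 3.0161e-01 s⁻¹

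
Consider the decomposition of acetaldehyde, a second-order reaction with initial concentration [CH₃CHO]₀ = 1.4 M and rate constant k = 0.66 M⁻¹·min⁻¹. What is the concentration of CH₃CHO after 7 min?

0.1875 M

Step 1: For a second-order reaction: 1/[CH₃CHO] = 1/[CH₃CHO]₀ + kt
Step 2: 1/[CH₃CHO] = 1/1.4 + 0.66 × 7
Step 3: 1/[CH₃CHO] = 0.7143 + 4.62 = 5.334
Step 4: [CH₃CHO] = 1/5.334 = 0.1875 M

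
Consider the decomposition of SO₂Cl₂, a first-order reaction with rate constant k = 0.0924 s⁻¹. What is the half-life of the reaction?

7.502 s

Step 1: For a first-order reaction, t₁/₂ = ln(2)/k
Step 2: t₁/₂ = ln(2)/0.0924
Step 3: t₁/₂ = 0.6931/0.0924 = 7.502 s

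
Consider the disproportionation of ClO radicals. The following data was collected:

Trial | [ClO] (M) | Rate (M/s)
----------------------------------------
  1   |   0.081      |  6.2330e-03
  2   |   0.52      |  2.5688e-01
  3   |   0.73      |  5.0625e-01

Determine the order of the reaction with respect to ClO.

second order (2)

Step 1: Compare trials to find order n where rate₂/rate₁ = ([ClO]₂/[ClO]₁)^n
Step 2: rate₂/rate₁ = 2.5688e-01/6.2330e-03 = 41.21
Step 3: [ClO]₂/[ClO]₁ = 0.52/0.081 = 6.42
Step 4: n = ln(41.21)/ln(6.42) = 2.00 ≈ 2
Step 5: The reaction is second order in ClO.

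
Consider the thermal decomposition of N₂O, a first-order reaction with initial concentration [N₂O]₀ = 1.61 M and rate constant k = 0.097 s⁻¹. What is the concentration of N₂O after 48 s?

0.0153 M

Step 1: For a first-order reaction: [N₂O] = [N₂O]₀ × e^(-kt)
Step 2: [N₂O] = 1.61 × e^(-0.097 × 48)
Step 3: [N₂O] = 1.61 × e^(-4.656)
Step 4: [N₂O] = 1.61 × 0.0095044 = 0.0153 M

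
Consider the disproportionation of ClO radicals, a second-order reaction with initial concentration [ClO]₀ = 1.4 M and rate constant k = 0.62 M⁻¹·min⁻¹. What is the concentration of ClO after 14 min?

0.1064 M

Step 1: For a second-order reaction: 1/[ClO] = 1/[ClO]₀ + kt
Step 2: 1/[ClO] = 1/1.4 + 0.62 × 14
Step 3: 1/[ClO] = 0.7143 + 8.68 = 9.394
Step 4: [ClO] = 1/9.394 = 0.1064 M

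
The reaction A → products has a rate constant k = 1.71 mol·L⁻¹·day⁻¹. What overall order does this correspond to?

zeroth order (0)

Step 1: The units of k for an nth-order reaction are (concentration)^(1-n)·(time)⁻¹.
Step 2: Here k has units mol·L⁻¹·day⁻¹, so the concentration exponent is 1.
Step 3: 1 - n = 1 ⇒ n = 0. The reaction is zeroth order.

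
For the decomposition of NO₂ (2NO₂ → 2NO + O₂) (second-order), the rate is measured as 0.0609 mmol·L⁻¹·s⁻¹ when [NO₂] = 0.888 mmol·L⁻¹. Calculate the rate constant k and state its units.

0.07723 (mmol·L⁻¹)⁻¹·s⁻¹

Step 1: rate = k[NO₂]^2, so k = rate / [NO₂]^2.
Step 2: k = 0.0609 / (0.888)^2 = 0.0609 / 0.7885.
Step 3: k = 0.07723 (mmol·L⁻¹)⁻¹·s⁻¹.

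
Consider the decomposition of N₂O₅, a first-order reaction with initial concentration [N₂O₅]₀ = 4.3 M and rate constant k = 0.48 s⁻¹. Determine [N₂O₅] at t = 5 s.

0.3901 M

Step 1: For a first-order reaction: [N₂O₅] = [N₂O₅]₀ × e^(-kt)
Step 2: [N₂O₅] = 4.3 × e^(-0.48 × 5)
Step 3: [N₂O₅] = 4.3 × e^(-2.4)
Step 4: [N₂O₅] = 4.3 × 0.090718 = 0.3901 M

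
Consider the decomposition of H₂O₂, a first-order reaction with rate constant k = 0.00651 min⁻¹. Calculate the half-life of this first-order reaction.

106.5 min

Step 1: For a first-order reaction, t₁/₂ = ln(2)/k
Step 2: t₁/₂ = ln(2)/0.00651
Step 3: t₁/₂ = 0.6931/0.00651 = 106.5 min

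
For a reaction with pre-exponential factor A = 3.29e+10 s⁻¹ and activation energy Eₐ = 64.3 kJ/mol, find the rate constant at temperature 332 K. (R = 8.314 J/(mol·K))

2.51e+00 s⁻¹

Step 1: Use the Arrhenius equation: k = A × exp(-Eₐ/RT)
Step 2: Convert Eₐ to J/mol: 64.3 kJ/mol = 64300 J/mol
Step 3: Calculate the exponent: -Eₐ/(RT) = -64300/(8.314 × 332) = -23.29501
Step 4: k = 3.29e+10 × exp(-23.29501)
Step 5: k = 3.29e+10 × 7.64022e-11 = 2.5136e+00 s⁻¹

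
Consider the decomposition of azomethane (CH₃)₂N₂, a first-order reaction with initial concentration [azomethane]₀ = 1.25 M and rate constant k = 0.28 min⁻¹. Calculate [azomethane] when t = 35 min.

6.931e-05 M

Step 1: For a first-order reaction: [azomethane] = [azomethane]₀ × e^(-kt)
Step 2: [azomethane] = 1.25 × e^(-0.28 × 35)
Step 3: [azomethane] = 1.25 × e^(-9.8)
Step 4: [azomethane] = 1.25 × 5.54516e-05 = 6.931e-05 M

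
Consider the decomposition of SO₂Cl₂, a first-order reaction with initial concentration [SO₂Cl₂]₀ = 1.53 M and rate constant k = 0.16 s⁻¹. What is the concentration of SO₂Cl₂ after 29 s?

0.01478 M

Step 1: For a first-order reaction: [SO₂Cl₂] = [SO₂Cl₂]₀ × e^(-kt)
Step 2: [SO₂Cl₂] = 1.53 × e^(-0.16 × 29)
Step 3: [SO₂Cl₂] = 1.53 × e^(-4.64)
Step 4: [SO₂Cl₂] = 1.53 × 0.0096577 = 0.01478 M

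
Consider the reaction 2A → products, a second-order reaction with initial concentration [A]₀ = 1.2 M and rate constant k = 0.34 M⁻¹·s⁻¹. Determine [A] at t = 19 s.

0.1371 M

Step 1: For a second-order reaction: 1/[A] = 1/[A]₀ + kt
Step 2: 1/[A] = 1/1.2 + 0.34 × 19
Step 3: 1/[A] = 0.8333 + 6.46 = 7.293
Step 4: [A] = 1/7.293 = 0.1371 M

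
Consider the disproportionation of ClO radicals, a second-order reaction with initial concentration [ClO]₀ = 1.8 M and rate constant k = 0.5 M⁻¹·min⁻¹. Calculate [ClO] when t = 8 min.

0.2195 M

Step 1: For a second-order reaction: 1/[ClO] = 1/[ClO]₀ + kt
Step 2: 1/[ClO] = 1/1.8 + 0.5 × 8
Step 3: 1/[ClO] = 0.5556 + 4 = 4.556
Step 4: [ClO] = 1/4.556 = 0.2195 M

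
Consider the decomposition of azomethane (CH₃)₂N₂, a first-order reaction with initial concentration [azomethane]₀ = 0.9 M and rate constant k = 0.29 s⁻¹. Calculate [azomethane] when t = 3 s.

0.3771 M

Step 1: For a first-order reaction: [azomethane] = [azomethane]₀ × e^(-kt)
Step 2: [azomethane] = 0.9 × e^(-0.29 × 3)
Step 3: [azomethane] = 0.9 × e^(-0.87)
Step 4: [azomethane] = 0.9 × 0.418952 = 0.3771 M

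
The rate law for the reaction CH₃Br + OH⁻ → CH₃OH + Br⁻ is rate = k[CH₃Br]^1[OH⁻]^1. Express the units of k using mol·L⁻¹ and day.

(mol·L⁻¹)⁻¹·day⁻¹

Step 1: Overall order = 1 + 1 = 2.
Step 2: rate has units mol·L⁻¹·day⁻¹; [CH₃Br]^1[OH⁻]^1 has units (mol·L⁻¹)^2.
Step 3: k = rate/([CH₃Br]^1[OH⁻]^1), so units of k = (mol·L⁻¹)^(1-2)·day⁻¹ = (mol·L⁻¹)⁻¹·day⁻¹.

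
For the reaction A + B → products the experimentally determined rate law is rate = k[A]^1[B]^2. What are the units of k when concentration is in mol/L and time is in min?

(mol/L)⁻²·min⁻¹

Step 1: Overall order = 1 + 2 = 3.
Step 2: rate has units mol/L·min⁻¹; [A]^1[B]^2 has units (mol/L)^3.
Step 3: k = rate/([A]^1[B]^2), so units of k = (mol/L)^(1-3)·min⁻¹ = (mol/L)⁻²·min⁻¹.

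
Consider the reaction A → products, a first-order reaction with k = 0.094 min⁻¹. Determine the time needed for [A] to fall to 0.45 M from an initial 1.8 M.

14.75 min

Step 1: For first-order: t = ln([A]₀/[A])/k
Step 2: t = ln(1.8/0.45)/0.094
Step 3: t = ln(4)/0.094
Step 4: t = 1.386/0.094 = 14.75 min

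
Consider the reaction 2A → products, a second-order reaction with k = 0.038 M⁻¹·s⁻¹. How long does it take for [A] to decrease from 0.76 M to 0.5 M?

18.01 s

Step 1: For second-order: t = (1/[A] - 1/[A]₀)/k
Step 2: t = (1/0.5 - 1/0.76)/0.038
Step 3: t = (2 - 1.316)/0.038
Step 4: t = 0.6842/0.038 = 18.01 s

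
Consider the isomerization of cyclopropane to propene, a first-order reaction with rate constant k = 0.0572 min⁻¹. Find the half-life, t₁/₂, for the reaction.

12.12 min

Step 1: For a first-order reaction, t₁/₂ = ln(2)/k
Step 2: t₁/₂ = ln(2)/0.0572
Step 3: t₁/₂ = 0.6931/0.0572 = 12.12 min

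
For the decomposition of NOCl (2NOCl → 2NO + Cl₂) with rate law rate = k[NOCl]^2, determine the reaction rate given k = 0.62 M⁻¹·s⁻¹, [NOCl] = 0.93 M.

0.5362 M/s

Step 1: Identify the rate law: rate = k[NOCl]^2
Step 2: Substitute values: rate = 0.62 × (0.93)^2
Step 3: Calculate: rate = 0.62 × 0.8649 = 0.536238 M/s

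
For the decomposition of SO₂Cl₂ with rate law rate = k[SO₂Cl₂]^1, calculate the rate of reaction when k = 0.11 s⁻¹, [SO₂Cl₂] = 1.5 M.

0.165 M/s

Step 1: Identify the rate law: rate = k[SO₂Cl₂]^1
Step 2: Substitute values: rate = 0.11 × (1.5)^1
Step 3: Calculate: rate = 0.11 × 1.5 = 0.165 M/s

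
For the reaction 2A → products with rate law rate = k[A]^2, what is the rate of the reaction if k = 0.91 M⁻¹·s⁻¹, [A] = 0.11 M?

0.01101 M/s

Step 1: Identify the rate law: rate = k[A]^2
Step 2: Substitute values: rate = 0.91 × (0.11)^2
Step 3: Calculate: rate = 0.91 × 0.0121 = 0.011011 M/s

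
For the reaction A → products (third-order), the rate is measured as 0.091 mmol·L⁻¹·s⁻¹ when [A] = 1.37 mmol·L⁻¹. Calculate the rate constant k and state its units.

0.03539 (mmol·L⁻¹)⁻²·s⁻¹

Step 1: rate = k[A]^3, so k = rate / [A]^3.
Step 2: k = 0.091 / (1.37)^3 = 0.091 / 2.571.
Step 3: k = 0.03539 (mmol·L⁻¹)⁻²·s⁻¹.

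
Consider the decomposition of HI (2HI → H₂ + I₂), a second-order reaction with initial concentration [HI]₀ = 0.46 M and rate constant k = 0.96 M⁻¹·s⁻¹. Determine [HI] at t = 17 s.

0.05407 M

Step 1: For a second-order reaction: 1/[HI] = 1/[HI]₀ + kt
Step 2: 1/[HI] = 1/0.46 + 0.96 × 17
Step 3: 1/[HI] = 2.174 + 16.32 = 18.49
Step 4: [HI] = 1/18.49 = 0.05407 M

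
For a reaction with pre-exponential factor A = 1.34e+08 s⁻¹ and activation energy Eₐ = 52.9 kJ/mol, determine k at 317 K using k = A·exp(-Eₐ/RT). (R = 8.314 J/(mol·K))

2.57e-01 s⁻¹

Step 1: Use the Arrhenius equation: k = A × exp(-Eₐ/RT)
Step 2: Convert Eₐ to J/mol: 52.9 kJ/mol = 52900 J/mol
Step 3: Calculate the exponent: -Eₐ/(RT) = -52900/(8.314 × 317) = -20.07180
Step 4: k = 1.34e+08 × exp(-20.07180)
Step 5: k = 1.34e+08 × 1.91835e-09 = 2.5706e-01 s⁻¹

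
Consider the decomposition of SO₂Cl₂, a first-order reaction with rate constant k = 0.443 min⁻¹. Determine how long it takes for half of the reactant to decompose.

1.565 min

Step 1: For a first-order reaction, t₁/₂ = ln(2)/k
Step 2: t₁/₂ = ln(2)/0.443
Step 3: t₁/₂ = 0.6931/0.443 = 1.565 min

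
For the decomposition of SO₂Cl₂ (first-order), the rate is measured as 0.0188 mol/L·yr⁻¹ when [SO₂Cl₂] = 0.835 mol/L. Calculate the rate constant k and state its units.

0.02251 yr⁻¹

Step 1: rate = k[SO₂Cl₂]^1, so k = rate / [SO₂Cl₂]^1.
Step 2: k = 0.0188 / (0.835)^1 = 0.0188 / 0.835.
Step 3: k = 0.02251 yr⁻¹.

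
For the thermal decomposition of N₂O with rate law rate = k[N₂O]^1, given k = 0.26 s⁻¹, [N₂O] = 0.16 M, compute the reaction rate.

0.0416 M/s

Step 1: Identify the rate law: rate = k[N₂O]^1
Step 2: Substitute values: rate = 0.26 × (0.16)^1
Step 3: Calculate: rate = 0.26 × 0.16 = 0.0416 M/s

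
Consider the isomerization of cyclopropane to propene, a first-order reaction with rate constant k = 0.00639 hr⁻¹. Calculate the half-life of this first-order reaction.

108.5 hr

Step 1: For a first-order reaction, t₁/₂ = ln(2)/k
Step 2: t₁/₂ = ln(2)/0.00639
Step 3: t₁/₂ = 0.6931/0.00639 = 108.5 hr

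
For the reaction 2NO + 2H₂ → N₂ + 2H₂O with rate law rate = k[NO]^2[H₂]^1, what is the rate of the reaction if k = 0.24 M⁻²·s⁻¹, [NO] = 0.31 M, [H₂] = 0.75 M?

0.0173 M/s

Step 1: The rate law is rate = k[NO]^2[H₂]^1
Step 2: Substitute: rate = 0.24 × (0.31)^2 × (0.75)^1
Step 3: rate = 0.24 × 0.0961 × 0.75 = 0.017298 M/s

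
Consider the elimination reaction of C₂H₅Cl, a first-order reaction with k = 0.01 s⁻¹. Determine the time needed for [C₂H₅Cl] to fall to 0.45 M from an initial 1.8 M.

138.6 s

Step 1: For first-order: t = ln([C₂H₅Cl]₀/[C₂H₅Cl])/k
Step 2: t = ln(1.8/0.45)/0.01
Step 3: t = ln(4)/0.01
Step 4: t = 1.386/0.01 = 138.6 s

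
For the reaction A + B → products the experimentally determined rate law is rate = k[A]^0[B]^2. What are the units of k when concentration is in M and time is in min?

M⁻¹·min⁻¹

Step 1: Overall order = 0 + 2 = 2.
Step 2: rate has units M·min⁻¹; [A]^0[B]^2 has units M^2.
Step 3: k = rate/([A]^0[B]^2), so units of k = M^(1-2)·min⁻¹ = M⁻¹·min⁻¹.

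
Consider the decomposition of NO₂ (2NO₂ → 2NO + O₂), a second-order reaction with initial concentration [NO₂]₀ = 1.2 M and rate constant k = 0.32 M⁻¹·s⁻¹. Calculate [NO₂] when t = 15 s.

0.1775 M

Step 1: For a second-order reaction: 1/[NO₂] = 1/[NO₂]₀ + kt
Step 2: 1/[NO₂] = 1/1.2 + 0.32 × 15
Step 3: 1/[NO₂] = 0.8333 + 4.8 = 5.633
Step 4: [NO₂] = 1/5.633 = 0.1775 M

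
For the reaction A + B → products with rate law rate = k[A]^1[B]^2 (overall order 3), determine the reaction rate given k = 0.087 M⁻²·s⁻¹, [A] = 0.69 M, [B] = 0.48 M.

0.01383 M/s

Step 1: The rate law is rate = k[A]^1[B]^2, overall order = 1+2 = 3
Step 2: Substitute values: rate = 0.087 × (0.69)^1 × (0.48)^2
Step 3: rate = 0.087 × 0.69 × 0.2304 = 0.0138309 M/s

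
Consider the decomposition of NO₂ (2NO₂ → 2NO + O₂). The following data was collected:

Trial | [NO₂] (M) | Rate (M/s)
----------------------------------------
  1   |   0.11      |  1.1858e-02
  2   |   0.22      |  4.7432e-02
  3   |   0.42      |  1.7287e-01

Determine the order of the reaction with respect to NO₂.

second order (2)

Step 1: Compare trials to find order n where rate₂/rate₁ = ([NO₂]₂/[NO₂]₁)^n
Step 2: rate₂/rate₁ = 4.7432e-02/1.1858e-02 = 4
Step 3: [NO₂]₂/[NO₂]₁ = 0.22/0.11 = 2
Step 4: n = ln(4)/ln(2) = 2.00 ≈ 2
Step 5: The reaction is second order in NO₂.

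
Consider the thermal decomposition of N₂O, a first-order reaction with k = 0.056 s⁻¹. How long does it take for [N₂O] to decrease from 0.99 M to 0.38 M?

17.1 s

Step 1: For first-order: t = ln([N₂O]₀/[N₂O])/k
Step 2: t = ln(0.99/0.38)/0.056
Step 3: t = ln(2.605)/0.056
Step 4: t = 0.9575/0.056 = 17.1 s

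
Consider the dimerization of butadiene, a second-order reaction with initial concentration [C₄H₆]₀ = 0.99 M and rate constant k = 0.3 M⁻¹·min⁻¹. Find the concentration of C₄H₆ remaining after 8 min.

0.2932 M

Step 1: For a second-order reaction: 1/[C₄H₆] = 1/[C₄H₆]₀ + kt
Step 2: 1/[C₄H₆] = 1/0.99 + 0.3 × 8
Step 3: 1/[C₄H₆] = 1.01 + 2.4 = 3.41
Step 4: [C₄H₆] = 1/3.41 = 0.2932 M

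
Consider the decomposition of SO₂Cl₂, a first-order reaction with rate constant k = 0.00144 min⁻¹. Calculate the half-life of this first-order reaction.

481.4 min

Step 1: For a first-order reaction, t₁/₂ = ln(2)/k
Step 2: t₁/₂ = ln(2)/0.00144
Step 3: t₁/₂ = 0.6931/0.00144 = 481.4 min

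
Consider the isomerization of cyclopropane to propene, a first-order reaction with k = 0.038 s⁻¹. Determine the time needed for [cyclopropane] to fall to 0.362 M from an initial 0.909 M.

24.23 s

Step 1: For first-order: t = ln([cyclopropane]₀/[cyclopropane])/k
Step 2: t = ln(0.909/0.362)/0.038
Step 3: t = ln(2.511)/0.038
Step 4: t = 0.9207/0.038 = 24.23 s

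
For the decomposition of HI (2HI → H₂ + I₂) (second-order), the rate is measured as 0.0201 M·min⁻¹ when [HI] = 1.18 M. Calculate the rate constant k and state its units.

0.01444 M⁻¹·min⁻¹

Step 1: rate = k[HI]^2, so k = rate / [HI]^2.
Step 2: k = 0.0201 / (1.18)^2 = 0.0201 / 1.392.
Step 3: k = 0.01444 M⁻¹·min⁻¹.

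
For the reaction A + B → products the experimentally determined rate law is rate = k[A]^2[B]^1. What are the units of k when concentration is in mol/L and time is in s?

(mol/L)⁻²·s⁻¹

Step 1: Overall order = 2 + 1 = 3.
Step 2: rate has units mol/L·s⁻¹; [A]^2[B]^1 has units (mol/L)^3.
Step 3: k = rate/([A]^2[B]^1), so units of k = (mol/L)^(1-3)·s⁻¹ = (mol/L)⁻²·s⁻¹.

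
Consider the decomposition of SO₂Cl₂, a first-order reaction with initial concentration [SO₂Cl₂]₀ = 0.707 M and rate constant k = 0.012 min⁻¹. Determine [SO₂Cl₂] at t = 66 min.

0.3202 M

Step 1: For a first-order reaction: [SO₂Cl₂] = [SO₂Cl₂]₀ × e^(-kt)
Step 2: [SO₂Cl₂] = 0.707 × e^(-0.012 × 66)
Step 3: [SO₂Cl₂] = 0.707 × e^(-0.792)
Step 4: [SO₂Cl₂] = 0.707 × 0.452938 = 0.3202 M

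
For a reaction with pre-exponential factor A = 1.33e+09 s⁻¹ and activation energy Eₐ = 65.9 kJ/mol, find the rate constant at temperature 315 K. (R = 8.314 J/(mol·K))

1.57e-02 s⁻¹

Step 1: Use the Arrhenius equation: k = A × exp(-Eₐ/RT)
Step 2: Convert Eₐ to J/mol: 65.9 kJ/mol = 65900 J/mol
Step 3: Calculate the exponent: -Eₐ/(RT) = -65900/(8.314 × 315) = -25.16314
Step 4: k = 1.33e+09 × exp(-25.16314)
Step 5: k = 1.33e+09 × 1.17974e-11 = 1.5691e-02 s⁻¹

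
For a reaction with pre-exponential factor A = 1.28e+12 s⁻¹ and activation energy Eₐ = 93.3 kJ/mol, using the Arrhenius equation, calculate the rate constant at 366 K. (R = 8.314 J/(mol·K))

6.18e-02 s⁻¹

Step 1: Use the Arrhenius equation: k = A × exp(-Eₐ/RT)
Step 2: Convert Eₐ to J/mol: 93.3 kJ/mol = 93300 J/mol
Step 3: Calculate the exponent: -Eₐ/(RT) = -93300/(8.314 × 366) = -30.66130
Step 4: k = 1.28e+12 × exp(-30.66130)
Step 5: k = 1.28e+12 × 4.83022e-14 = 6.1827e-02 s⁻¹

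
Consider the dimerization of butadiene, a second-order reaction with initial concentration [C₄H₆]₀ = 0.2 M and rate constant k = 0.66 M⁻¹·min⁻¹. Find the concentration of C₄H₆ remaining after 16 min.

0.06427 M

Step 1: For a second-order reaction: 1/[C₄H₆] = 1/[C₄H₆]₀ + kt
Step 2: 1/[C₄H₆] = 1/0.2 + 0.66 × 16
Step 3: 1/[C₄H₆] = 5 + 10.56 = 15.56
Step 4: [C₄H₆] = 1/15.56 = 0.06427 M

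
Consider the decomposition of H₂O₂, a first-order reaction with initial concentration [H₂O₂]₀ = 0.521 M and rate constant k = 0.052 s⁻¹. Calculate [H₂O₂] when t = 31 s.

0.1039 M

Step 1: For a first-order reaction: [H₂O₂] = [H₂O₂]₀ × e^(-kt)
Step 2: [H₂O₂] = 0.521 × e^(-0.052 × 31)
Step 3: [H₂O₂] = 0.521 × e^(-1.612)
Step 4: [H₂O₂] = 0.521 × 0.199488 = 0.1039 M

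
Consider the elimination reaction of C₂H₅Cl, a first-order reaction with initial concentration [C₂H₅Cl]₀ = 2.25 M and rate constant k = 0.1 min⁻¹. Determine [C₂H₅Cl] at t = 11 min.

0.749 M

Step 1: For a first-order reaction: [C₂H₅Cl] = [C₂H₅Cl]₀ × e^(-kt)
Step 2: [C₂H₅Cl] = 2.25 × e^(-0.1 × 11)
Step 3: [C₂H₅Cl] = 2.25 × e^(-1.1)
Step 4: [C₂H₅Cl] = 2.25 × 0.332871 = 0.749 M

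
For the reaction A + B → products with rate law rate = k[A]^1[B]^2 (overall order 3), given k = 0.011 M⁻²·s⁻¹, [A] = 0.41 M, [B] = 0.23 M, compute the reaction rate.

0.0002386 M/s

Step 1: The rate law is rate = k[A]^1[B]^2, overall order = 1+2 = 3
Step 2: Substitute values: rate = 0.011 × (0.41)^1 × (0.23)^2
Step 3: rate = 0.011 × 0.41 × 0.0529 = 0.000238579 M/s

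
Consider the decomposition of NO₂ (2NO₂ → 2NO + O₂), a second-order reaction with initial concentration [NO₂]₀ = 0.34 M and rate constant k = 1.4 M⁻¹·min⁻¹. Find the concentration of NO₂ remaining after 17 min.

0.0374 M

Step 1: For a second-order reaction: 1/[NO₂] = 1/[NO₂]₀ + kt
Step 2: 1/[NO₂] = 1/0.34 + 1.4 × 17
Step 3: 1/[NO₂] = 2.941 + 23.8 = 26.74
Step 4: [NO₂] = 1/26.74 = 0.0374 M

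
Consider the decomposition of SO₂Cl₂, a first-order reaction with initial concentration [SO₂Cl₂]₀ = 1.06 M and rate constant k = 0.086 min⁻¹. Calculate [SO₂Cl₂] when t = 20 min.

0.1898 M

Step 1: For a first-order reaction: [SO₂Cl₂] = [SO₂Cl₂]₀ × e^(-kt)
Step 2: [SO₂Cl₂] = 1.06 × e^(-0.086 × 20)
Step 3: [SO₂Cl₂] = 1.06 × e^(-1.72)
Step 4: [SO₂Cl₂] = 1.06 × 0.179066 = 0.1898 M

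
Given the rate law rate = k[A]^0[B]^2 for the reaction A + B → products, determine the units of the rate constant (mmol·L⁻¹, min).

(mmol·L⁻¹)⁻¹·min⁻¹

Step 1: Overall order = 0 + 2 = 2.
Step 2: rate has units mmol·L⁻¹·min⁻¹; [A]^0[B]^2 has units (mmol·L⁻¹)^2.
Step 3: k = rate/([A]^0[B]^2), so units of k = (mmol·L⁻¹)^(1-2)·min⁻¹ = (mmol·L⁻¹)⁻¹·min⁻¹.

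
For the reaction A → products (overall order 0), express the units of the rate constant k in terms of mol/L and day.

mol/L·day⁻¹

Step 1: For overall order n, rate = k × (concentration)^n.
Step 2: Rate has units mol/L·day⁻¹; concentration term has units (mol/L)^0.
Step 3: k = rate / (concentration)^n, so units of k = (mol/L)^(1-0)·day⁻¹ = mol/L·day⁻¹.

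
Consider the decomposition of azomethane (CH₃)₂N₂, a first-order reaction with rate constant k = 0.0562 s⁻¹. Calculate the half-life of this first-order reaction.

12.33 s

Step 1: For a first-order reaction, t₁/₂ = ln(2)/k
Step 2: t₁/₂ = ln(2)/0.0562
Step 3: t₁/₂ = 0.6931/0.0562 = 12.33 s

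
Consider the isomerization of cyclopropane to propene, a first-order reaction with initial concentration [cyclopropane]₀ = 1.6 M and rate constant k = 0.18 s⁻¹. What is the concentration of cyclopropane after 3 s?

0.9324 M

Step 1: For a first-order reaction: [cyclopropane] = [cyclopropane]₀ × e^(-kt)
Step 2: [cyclopropane] = 1.6 × e^(-0.18 × 3)
Step 3: [cyclopropane] = 1.6 × e^(-0.54)
Step 4: [cyclopropane] = 1.6 × 0.582748 = 0.9324 M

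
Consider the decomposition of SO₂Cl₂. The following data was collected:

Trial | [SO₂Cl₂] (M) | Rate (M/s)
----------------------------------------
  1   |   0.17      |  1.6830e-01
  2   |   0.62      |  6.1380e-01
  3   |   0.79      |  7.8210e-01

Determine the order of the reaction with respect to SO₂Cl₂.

first order (1)

Step 1: Compare trials to find order n where rate₂/rate₁ = ([SO₂Cl₂]₂/[SO₂Cl₂]₁)^n
Step 2: rate₂/rate₁ = 6.1380e-01/1.6830e-01 = 3.647
Step 3: [SO₂Cl₂]₂/[SO₂Cl₂]₁ = 0.62/0.17 = 3.647
Step 4: n = ln(3.647)/ln(3.647) = 1.00 ≈ 1
Step 5: The reaction is first order in SO₂Cl₂.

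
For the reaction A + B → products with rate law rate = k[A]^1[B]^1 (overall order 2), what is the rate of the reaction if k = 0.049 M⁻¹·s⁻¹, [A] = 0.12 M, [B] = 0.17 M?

0.0009996 M/s

Step 1: The rate law is rate = k[A]^1[B]^1, overall order = 1+1 = 2
Step 2: Substitute values: rate = 0.049 × (0.12)^1 × (0.17)^1
Step 3: rate = 0.049 × 0.12 × 0.17 = 0.0009996 M/s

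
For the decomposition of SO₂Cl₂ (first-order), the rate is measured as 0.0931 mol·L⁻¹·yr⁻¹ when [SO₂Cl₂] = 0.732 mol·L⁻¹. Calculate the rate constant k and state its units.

0.1272 yr⁻¹

Step 1: rate = k[SO₂Cl₂]^1, so k = rate / [SO₂Cl₂]^1.
Step 2: k = 0.0931 / (0.732)^1 = 0.0931 / 0.732.
Step 3: k = 0.1272 yr⁻¹.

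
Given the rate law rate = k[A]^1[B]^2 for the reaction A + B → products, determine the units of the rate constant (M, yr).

M⁻²·yr⁻¹

Step 1: Overall order = 1 + 2 = 3.
Step 2: rate has units M·yr⁻¹; [A]^1[B]^2 has units M^3.
Step 3: k = rate/([A]^1[B]^2), so units of k = M^(1-3)·yr⁻¹ = M⁻²·yr⁻¹.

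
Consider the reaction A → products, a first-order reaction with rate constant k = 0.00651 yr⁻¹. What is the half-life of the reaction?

106.5 yr

Step 1: For a first-order reaction, t₁/₂ = ln(2)/k
Step 2: t₁/₂ = ln(2)/0.00651
Step 3: t₁/₂ = 0.6931/0.00651 = 106.5 yr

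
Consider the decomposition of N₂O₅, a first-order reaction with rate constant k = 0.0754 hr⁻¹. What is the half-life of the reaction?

9.193 hr

Step 1: For a first-order reaction, t₁/₂ = ln(2)/k
Step 2: t₁/₂ = ln(2)/0.0754
Step 3: t₁/₂ = 0.6931/0.0754 = 9.193 hr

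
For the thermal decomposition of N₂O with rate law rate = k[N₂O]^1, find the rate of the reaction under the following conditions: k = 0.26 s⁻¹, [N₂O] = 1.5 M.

0.39 M/s

Step 1: Identify the rate law: rate = k[N₂O]^1
Step 2: Substitute values: rate = 0.26 × (1.5)^1
Step 3: Calculate: rate = 0.26 × 1.5 = 0.39 M/s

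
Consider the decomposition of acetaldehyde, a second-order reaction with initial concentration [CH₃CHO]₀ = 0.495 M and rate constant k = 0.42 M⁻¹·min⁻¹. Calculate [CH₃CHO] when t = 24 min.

0.08264 M

Step 1: For a second-order reaction: 1/[CH₃CHO] = 1/[CH₃CHO]₀ + kt
Step 2: 1/[CH₃CHO] = 1/0.495 + 0.42 × 24
Step 3: 1/[CH₃CHO] = 2.02 + 10.08 = 12.1
Step 4: [CH₃CHO] = 1/12.1 = 0.08264 M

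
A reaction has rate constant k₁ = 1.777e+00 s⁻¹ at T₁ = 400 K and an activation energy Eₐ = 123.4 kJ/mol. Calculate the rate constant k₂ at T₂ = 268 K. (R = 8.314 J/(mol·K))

2.053e-08 s⁻¹

Step 1: Use the two-temperature Arrhenius form: ln(k₂/k₁) = -Eₐ/R × (1/T₂ - 1/T₁)
Step 2: Convert Eₐ to J/mol: 123.4 kJ/mol = 123400 J/mol
Step 3: 1/T₂ - 1/T₁ = 1/268 - 1/400 = 1.231343e-03 K⁻¹
Step 4: ln(k₂/k₁) = -123400/8.314 × 1.231343e-03 = -18.27613
Step 5: k₂ = k₁ × exp(-18.27613) = 1.777e+00 × 1.15552e-08 = 2.053e-08 s⁻¹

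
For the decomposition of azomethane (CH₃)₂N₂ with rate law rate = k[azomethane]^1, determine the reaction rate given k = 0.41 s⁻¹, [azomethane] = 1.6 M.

0.656 M/s

Step 1: Identify the rate law: rate = k[azomethane]^1
Step 2: Substitute values: rate = 0.41 × (1.6)^1
Step 3: Calculate: rate = 0.41 × 1.6 = 0.656 M/s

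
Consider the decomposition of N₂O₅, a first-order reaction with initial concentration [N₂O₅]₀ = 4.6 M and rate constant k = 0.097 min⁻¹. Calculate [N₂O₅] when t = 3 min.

3.439 M

Step 1: For a first-order reaction: [N₂O₅] = [N₂O₅]₀ × e^(-kt)
Step 2: [N₂O₅] = 4.6 × e^(-0.097 × 3)
Step 3: [N₂O₅] = 4.6 × e^(-0.291)
Step 4: [N₂O₅] = 4.6 × 0.747516 = 3.439 M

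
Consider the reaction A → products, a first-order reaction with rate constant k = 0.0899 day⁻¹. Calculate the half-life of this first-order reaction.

7.71 day

Step 1: For a first-order reaction, t₁/₂ = ln(2)/k
Step 2: t₁/₂ = ln(2)/0.0899
Step 3: t₁/₂ = 0.6931/0.0899 = 7.71 day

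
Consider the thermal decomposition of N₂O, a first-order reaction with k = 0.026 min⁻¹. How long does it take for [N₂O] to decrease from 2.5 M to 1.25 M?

26.66 min

Step 1: For first-order: t = ln([N₂O]₀/[N₂O])/k
Step 2: t = ln(2.5/1.25)/0.026
Step 3: t = ln(2)/0.026
Step 4: t = 0.6931/0.026 = 26.66 min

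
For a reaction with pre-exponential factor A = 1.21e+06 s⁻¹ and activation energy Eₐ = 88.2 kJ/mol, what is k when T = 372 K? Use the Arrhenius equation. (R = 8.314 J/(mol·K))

4.99e-07 s⁻¹

Step 1: Use the Arrhenius equation: k = A × exp(-Eₐ/RT)
Step 2: Convert Eₐ to J/mol: 88.2 kJ/mol = 88200 J/mol
Step 3: Calculate the exponent: -Eₐ/(RT) = -88200/(8.314 × 372) = -28.51777
Step 4: k = 1.21e+06 × exp(-28.51777)
Step 5: k = 1.21e+06 × 4.11993e-13 = 4.9851e-07 s⁻¹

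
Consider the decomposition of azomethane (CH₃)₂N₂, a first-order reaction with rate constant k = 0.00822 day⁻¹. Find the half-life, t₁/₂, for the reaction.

84.32 day

Step 1: For a first-order reaction, t₁/₂ = ln(2)/k
Step 2: t₁/₂ = ln(2)/0.00822
Step 3: t₁/₂ = 0.6931/0.00822 = 84.32 day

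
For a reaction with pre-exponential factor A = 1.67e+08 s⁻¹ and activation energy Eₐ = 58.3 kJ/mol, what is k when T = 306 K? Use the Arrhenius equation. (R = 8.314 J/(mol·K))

1.86e-02 s⁻¹

Step 1: Use the Arrhenius equation: k = A × exp(-Eₐ/RT)
Step 2: Convert Eₐ to J/mol: 58.3 kJ/mol = 58300 J/mol
Step 3: Calculate the exponent: -Eₐ/(RT) = -58300/(8.314 × 306) = -22.91591
Step 4: k = 1.67e+08 × exp(-22.91591)
Step 5: k = 1.67e+08 × 1.11621e-10 = 1.8641e-02 s⁻¹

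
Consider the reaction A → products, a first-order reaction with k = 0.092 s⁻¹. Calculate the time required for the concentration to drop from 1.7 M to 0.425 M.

15.07 s

Step 1: For first-order: t = ln([A]₀/[A])/k
Step 2: t = ln(1.7/0.425)/0.092
Step 3: t = ln(4)/0.092
Step 4: t = 1.386/0.092 = 15.07 s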